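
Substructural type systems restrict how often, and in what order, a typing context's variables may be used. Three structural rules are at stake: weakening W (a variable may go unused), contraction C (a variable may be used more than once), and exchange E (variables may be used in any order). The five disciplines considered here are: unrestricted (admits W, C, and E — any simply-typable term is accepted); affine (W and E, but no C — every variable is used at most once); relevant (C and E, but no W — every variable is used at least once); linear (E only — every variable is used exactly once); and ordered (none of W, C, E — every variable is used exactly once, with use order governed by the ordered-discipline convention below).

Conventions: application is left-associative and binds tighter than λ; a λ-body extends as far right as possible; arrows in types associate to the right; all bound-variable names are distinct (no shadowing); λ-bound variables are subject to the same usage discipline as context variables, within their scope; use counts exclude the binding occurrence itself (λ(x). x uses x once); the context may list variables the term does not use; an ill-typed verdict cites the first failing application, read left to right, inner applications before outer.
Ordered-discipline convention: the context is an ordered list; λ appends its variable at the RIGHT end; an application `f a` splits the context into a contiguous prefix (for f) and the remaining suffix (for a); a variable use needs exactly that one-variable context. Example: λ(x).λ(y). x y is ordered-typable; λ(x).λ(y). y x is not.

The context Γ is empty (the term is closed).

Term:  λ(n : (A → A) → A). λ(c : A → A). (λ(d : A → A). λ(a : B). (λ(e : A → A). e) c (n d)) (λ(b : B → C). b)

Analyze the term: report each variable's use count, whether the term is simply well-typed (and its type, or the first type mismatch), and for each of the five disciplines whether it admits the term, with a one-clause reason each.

variable uses: n (λ-bound)=1; c (λ-bound)=1; d (λ-bound)=1; a (λ-bound)=0; e (λ-bound)=1; b (λ-bound)=1
uses in reading order: e, c, n, d, b
typing: ill-typed: a function awaiting A → A gets (B → C) → B → C
ordered ✗ (not simply typable)
linear ✗ (fails simple typing)
affine ✗ (a type mismatch blocks all five)
relevant ✗ (the type mismatch rejects it)
unrestricted ✗ (not simply typable)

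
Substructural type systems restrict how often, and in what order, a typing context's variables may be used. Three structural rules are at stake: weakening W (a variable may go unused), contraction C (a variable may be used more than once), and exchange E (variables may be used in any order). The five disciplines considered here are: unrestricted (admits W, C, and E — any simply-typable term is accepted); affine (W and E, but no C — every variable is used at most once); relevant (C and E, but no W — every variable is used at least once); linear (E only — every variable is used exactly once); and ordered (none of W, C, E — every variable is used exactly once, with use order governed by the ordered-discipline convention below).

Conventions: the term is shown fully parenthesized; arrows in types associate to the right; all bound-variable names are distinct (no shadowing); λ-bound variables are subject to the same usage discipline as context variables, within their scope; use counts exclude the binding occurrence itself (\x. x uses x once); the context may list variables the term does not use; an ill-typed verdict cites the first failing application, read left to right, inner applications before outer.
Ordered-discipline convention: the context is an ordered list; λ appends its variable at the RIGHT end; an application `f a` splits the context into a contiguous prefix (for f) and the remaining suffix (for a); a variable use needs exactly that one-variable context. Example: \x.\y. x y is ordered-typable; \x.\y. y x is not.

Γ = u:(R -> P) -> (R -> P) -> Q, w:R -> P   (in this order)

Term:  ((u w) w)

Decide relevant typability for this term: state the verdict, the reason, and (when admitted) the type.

yes — at least one use each (u, w); term : Q
counts: u: 1; w: 2
use order (left to right): u, w, w
typing: well-typed — term : Q
summary: ordered ✗ · linear ✗ · affine ✗ · relevant ✓ · unrestricted ✓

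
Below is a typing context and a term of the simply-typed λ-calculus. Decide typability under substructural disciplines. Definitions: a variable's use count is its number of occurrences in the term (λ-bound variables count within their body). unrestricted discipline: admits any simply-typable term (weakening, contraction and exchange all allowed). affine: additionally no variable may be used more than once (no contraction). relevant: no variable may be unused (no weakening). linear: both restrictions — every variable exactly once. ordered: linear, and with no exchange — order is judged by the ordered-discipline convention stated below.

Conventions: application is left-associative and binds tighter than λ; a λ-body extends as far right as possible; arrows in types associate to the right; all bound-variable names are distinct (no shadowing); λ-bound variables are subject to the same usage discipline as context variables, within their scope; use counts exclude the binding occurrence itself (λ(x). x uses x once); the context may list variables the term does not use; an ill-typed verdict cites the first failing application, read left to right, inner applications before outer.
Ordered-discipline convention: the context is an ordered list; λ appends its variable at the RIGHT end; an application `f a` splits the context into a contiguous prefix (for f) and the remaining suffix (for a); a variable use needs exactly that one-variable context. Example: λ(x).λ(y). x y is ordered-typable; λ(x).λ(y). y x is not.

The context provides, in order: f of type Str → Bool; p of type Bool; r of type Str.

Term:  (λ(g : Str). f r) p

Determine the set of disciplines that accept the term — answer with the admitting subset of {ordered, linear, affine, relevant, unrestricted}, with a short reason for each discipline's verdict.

accepted by: none
counts: f: 1×; p: 1×; r: 1×; g [bound]: 0×
use order (left to right): f, r, p
typing: ill-typed: an argument Bool mismatches the expected Str
ordered ✗ (fails simple typing)
linear ✗ (a type mismatch blocks all five)
affine ✗ (the type mismatch rejects it)
relevant ✗ (not simply typable)
unrestricted ✗ (fails simple typing)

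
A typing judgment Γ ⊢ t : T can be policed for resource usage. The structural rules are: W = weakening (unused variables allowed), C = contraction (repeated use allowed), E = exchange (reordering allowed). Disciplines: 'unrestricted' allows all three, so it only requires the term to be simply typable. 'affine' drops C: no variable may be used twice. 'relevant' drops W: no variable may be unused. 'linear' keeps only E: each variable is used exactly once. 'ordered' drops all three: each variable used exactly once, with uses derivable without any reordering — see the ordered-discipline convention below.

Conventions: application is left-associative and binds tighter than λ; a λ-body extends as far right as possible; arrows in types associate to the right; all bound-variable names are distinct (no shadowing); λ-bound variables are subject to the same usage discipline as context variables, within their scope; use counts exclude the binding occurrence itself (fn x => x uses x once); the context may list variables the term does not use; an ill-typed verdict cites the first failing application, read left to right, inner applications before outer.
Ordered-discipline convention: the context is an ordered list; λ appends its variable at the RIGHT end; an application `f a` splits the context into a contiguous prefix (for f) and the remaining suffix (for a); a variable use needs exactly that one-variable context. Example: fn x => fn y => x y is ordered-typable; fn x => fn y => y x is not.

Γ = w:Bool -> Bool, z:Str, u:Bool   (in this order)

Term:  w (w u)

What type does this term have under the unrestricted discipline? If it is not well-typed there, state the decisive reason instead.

term : Bool
variable uses: w ×2; z ×0; u ×1
use order (left to right): w, w, u
typing: ✓ — Bool
per-discipline verdicts: ordered ✗; linear ✗; affine ✗; relevant ✗; unrestricted ✓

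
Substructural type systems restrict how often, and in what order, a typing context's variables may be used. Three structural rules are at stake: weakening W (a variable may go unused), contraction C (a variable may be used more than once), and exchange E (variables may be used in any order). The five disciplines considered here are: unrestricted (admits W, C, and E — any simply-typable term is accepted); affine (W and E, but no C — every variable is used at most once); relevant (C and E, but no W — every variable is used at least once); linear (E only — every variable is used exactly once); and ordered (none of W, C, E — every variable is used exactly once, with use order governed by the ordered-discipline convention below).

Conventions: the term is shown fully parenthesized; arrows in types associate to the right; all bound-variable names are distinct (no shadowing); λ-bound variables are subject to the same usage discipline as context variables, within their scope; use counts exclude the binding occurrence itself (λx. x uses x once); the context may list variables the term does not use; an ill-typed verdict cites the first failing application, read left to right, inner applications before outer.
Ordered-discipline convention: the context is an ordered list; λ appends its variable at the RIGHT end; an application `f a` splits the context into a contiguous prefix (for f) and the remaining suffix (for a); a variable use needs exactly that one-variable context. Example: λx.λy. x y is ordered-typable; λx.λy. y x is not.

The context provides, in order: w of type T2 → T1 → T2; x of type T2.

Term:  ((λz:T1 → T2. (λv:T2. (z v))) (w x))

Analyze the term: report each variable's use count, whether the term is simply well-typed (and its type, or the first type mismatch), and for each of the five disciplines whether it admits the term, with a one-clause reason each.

counts: w: 1; x: 1; z [bound]: 1; v [bound]: 1
use order (left to right): z, v, w, x
typing: ill-typed: argument of type T2 where T1 is required
ordered: ✗, the type mismatch rejects it
linear: ✗, not simply typable
affine: ✗, fails simple typing
relevant: ✗, a type mismatch blocks all five
unrestricted: ✗, the type mismatch rejects it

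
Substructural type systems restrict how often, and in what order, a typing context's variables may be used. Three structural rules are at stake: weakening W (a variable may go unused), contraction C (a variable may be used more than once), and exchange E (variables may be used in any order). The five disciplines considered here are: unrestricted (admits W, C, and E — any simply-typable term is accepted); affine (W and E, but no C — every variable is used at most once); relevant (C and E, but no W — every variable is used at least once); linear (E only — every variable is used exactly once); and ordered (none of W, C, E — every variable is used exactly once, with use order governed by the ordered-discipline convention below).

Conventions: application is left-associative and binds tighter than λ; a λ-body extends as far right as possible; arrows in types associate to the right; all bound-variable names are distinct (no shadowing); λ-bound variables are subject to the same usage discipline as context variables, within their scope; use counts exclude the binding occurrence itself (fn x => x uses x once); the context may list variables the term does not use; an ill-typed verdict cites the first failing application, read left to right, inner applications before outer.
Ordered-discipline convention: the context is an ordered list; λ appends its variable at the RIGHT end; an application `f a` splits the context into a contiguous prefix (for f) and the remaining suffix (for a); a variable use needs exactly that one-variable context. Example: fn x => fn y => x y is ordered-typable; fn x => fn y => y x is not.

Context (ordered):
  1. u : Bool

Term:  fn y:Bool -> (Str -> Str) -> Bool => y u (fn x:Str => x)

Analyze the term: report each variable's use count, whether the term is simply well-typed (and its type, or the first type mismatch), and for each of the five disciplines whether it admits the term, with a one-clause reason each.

counts: u=1; y (λ-bound)=1; x (λ-bound)=1
use order (left to right): y, u, x
typing: ✓ — (Bool -> (Str -> Str) -> Bool) -> Bool
ordered ✗ (no contiguous prefix/suffix split fits y, u, x)
linear ✓ (each of u, y, x used exactly once)
affine ✓ (none of u, y, x used more than once)
relevant ✓ (none of u, y, x goes unused)
unrestricted ✓ (typability at (Bool -> (Str -> Str) -> Bool) -> Bool is all that's needed)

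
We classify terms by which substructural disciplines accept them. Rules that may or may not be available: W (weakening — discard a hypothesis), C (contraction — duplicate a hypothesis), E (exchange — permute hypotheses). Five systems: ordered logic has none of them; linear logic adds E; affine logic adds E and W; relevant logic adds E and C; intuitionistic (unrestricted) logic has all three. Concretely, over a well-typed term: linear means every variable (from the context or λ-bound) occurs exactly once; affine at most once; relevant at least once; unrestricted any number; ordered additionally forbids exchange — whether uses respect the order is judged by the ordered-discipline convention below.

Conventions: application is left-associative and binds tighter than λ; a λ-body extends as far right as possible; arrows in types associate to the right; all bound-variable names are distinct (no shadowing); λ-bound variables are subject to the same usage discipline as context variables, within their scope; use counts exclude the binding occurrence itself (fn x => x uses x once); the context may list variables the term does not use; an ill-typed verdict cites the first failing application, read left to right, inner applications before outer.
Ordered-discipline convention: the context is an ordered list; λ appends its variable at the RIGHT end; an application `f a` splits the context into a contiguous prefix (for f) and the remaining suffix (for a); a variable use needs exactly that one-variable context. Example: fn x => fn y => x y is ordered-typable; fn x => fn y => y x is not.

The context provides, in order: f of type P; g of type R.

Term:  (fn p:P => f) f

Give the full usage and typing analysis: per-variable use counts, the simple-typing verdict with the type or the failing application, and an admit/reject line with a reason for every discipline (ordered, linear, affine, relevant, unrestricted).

variable uses: f: 2, g: 0, p (bound): 0
left-to-right use order: f, f
typing: well-typed at P
ordered: ✗ — f ×2 used more than once (contraction); g, p never used (weakening)
linear: ✗ — f ×2 used more than once (contraction); g, p never used (weakening)
affine: ✗ — f ×2 used more than once (contraction)
relevant: ✗ — g, p never used (weakening)
unrestricted: ✓ — simply typable at P; W, C, E all held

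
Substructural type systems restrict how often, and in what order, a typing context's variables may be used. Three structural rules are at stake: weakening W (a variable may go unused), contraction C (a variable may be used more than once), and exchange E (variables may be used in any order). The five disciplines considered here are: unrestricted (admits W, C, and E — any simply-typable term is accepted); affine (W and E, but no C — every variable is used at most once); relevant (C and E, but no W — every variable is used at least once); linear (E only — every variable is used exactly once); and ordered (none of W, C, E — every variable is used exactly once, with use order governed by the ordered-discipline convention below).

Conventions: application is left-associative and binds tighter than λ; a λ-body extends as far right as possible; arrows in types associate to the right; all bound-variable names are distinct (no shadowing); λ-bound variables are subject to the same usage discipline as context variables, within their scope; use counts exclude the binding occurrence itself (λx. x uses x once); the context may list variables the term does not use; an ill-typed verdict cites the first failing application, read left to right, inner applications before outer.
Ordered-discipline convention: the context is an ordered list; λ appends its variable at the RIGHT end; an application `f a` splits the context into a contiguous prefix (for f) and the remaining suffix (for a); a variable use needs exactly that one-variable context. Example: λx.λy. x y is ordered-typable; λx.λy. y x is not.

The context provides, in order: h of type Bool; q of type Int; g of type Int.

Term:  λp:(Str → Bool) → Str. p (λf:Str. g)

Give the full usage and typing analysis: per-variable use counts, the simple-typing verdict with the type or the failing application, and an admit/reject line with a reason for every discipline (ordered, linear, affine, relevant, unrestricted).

use counts: h=0; q=0; g=1; p (λ-bound)=1; f (λ-bound)=0
left-to-right use order: p, g
typing: ill-typed: an argument Str → Int mismatches the expected Str → Bool
ordered ✗ (the type mismatch rejects it)
linear ✗ (not simply typable)
affine ✗ (fails simple typing)
relevant ✗ (a type mismatch blocks all five)
unrestricted ✗ (the type mismatch rejects it)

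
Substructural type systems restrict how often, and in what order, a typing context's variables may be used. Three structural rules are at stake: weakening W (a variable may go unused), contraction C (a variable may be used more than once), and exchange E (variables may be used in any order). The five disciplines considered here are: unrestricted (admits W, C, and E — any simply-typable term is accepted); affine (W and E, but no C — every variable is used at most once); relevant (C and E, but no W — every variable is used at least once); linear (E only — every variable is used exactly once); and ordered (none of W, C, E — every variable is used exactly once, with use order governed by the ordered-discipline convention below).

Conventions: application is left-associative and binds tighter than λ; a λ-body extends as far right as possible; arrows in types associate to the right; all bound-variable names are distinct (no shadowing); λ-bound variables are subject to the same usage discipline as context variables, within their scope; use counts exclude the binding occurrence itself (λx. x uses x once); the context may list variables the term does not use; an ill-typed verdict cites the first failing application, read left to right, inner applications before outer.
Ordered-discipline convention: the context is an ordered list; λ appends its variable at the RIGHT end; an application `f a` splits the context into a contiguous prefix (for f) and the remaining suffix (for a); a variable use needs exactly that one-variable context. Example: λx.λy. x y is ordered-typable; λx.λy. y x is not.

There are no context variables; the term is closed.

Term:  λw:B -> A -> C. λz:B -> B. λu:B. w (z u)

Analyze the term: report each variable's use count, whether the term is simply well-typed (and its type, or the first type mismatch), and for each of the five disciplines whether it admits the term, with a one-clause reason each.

use counts: w (λ-bound)=1, z (λ-bound)=1, u (λ-bound)=1
use order (left to right): w, z, u
typing: well-typed — term : (B -> A -> C) -> (B -> B) -> B -> A -> C
ordered ✓ (one use each (w, z, u); ordered split holds)
linear ✓ (exactly-once usage across w, z, u)
affine ✓ (none of w, z, u used more than once)
relevant ✓ (at least one use each (w, z, u))
unrestricted ✓ (simply typable at (B -> A -> C) -> (B -> B) -> B -> A -> C; W, C, E all held)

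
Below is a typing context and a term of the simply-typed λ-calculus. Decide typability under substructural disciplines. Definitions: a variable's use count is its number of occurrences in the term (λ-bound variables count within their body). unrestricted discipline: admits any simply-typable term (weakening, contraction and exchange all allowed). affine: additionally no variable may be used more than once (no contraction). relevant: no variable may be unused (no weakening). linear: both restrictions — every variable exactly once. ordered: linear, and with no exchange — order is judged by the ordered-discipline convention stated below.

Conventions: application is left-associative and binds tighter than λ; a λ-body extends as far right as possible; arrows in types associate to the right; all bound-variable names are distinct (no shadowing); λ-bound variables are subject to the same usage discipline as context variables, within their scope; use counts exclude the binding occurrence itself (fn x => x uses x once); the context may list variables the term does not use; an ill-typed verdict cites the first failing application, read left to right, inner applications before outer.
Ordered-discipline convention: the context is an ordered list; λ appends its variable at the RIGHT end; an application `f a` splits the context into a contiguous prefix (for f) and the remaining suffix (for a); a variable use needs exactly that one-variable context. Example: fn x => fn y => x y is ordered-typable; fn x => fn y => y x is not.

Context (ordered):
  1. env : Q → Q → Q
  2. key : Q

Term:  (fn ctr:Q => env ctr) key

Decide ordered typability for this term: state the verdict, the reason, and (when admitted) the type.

yes — single-use (env, key, ctr), ordered derivation ok; term : Q → Q
use counts: env=1, key=1, ctr [bound]=1
left-to-right use order: env, ctr, key
typing: the term checks, with type Q → Q
per-discipline verdicts: ordered ✓; linear ✓; affine ✓; relevant ✓; unrestricted ✓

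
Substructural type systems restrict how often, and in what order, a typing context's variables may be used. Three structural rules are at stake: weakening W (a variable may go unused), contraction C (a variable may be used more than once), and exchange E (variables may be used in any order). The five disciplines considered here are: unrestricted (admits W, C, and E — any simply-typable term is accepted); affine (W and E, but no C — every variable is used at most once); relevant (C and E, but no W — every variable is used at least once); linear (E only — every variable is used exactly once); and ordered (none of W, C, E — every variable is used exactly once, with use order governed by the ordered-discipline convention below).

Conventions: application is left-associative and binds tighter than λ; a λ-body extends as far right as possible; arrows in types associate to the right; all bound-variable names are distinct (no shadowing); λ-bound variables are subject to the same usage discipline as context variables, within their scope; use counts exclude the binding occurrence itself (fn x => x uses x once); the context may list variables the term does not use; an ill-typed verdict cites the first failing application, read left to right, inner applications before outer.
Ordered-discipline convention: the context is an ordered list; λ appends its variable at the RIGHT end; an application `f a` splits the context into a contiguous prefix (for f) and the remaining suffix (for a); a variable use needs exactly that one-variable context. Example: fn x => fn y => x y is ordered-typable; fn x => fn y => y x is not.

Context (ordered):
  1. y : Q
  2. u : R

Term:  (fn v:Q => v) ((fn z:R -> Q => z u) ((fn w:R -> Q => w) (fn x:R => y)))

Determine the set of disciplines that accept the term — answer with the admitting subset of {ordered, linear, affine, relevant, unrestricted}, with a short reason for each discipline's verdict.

admitted in: affine, unrestricted
usage: y ×1, u ×1, v (λ-bound) ×1, z (λ-bound) ×1, w (λ-bound) ×1, x (λ-bound) ×0
uses in reading order: v, z, u, w, y
typing: ✓ — Q
ordered: ✗, x left unused
linear: ✗, x left unused
affine: ✓, at most one use each (y, u, v, z, w, x)
relevant: ✗, x left unused
unrestricted: ✓, simply typable at Q; W, C, E all held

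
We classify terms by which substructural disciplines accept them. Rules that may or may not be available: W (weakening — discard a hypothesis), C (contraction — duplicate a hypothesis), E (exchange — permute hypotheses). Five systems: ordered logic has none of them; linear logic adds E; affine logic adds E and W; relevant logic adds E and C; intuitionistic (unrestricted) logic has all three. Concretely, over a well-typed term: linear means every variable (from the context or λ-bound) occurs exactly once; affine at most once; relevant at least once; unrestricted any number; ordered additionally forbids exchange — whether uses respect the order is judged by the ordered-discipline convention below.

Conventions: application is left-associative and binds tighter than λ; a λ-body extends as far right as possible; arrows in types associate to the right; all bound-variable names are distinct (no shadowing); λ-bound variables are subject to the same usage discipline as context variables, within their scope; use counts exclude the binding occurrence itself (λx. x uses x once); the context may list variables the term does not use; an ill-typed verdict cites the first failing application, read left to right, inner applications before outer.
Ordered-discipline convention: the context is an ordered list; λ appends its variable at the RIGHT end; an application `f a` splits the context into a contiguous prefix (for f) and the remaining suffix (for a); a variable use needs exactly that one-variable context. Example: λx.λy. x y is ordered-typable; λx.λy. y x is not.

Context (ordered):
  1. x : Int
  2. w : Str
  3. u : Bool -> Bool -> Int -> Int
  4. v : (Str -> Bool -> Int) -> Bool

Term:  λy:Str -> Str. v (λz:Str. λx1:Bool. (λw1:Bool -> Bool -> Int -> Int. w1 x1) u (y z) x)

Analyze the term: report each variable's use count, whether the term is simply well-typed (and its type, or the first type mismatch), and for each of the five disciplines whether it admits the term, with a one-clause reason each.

counts: x: 1; w: 0; u: 1; v: 1; y [bound]: 1; z [bound]: 1; x1 [bound]: 1; w1 [bound]: 1
uses in reading order: v, w1, x1, u, y, z, x
typing: ill-typed: argument of type Str where Bool is required
ordered ✗ (a type mismatch blocks all five)
linear ✗ (the type mismatch rejects it)
affine ✗ (not simply typable)
relevant ✗ (fails simple typing)
unrestricted ✗ (a type mismatch blocks all five)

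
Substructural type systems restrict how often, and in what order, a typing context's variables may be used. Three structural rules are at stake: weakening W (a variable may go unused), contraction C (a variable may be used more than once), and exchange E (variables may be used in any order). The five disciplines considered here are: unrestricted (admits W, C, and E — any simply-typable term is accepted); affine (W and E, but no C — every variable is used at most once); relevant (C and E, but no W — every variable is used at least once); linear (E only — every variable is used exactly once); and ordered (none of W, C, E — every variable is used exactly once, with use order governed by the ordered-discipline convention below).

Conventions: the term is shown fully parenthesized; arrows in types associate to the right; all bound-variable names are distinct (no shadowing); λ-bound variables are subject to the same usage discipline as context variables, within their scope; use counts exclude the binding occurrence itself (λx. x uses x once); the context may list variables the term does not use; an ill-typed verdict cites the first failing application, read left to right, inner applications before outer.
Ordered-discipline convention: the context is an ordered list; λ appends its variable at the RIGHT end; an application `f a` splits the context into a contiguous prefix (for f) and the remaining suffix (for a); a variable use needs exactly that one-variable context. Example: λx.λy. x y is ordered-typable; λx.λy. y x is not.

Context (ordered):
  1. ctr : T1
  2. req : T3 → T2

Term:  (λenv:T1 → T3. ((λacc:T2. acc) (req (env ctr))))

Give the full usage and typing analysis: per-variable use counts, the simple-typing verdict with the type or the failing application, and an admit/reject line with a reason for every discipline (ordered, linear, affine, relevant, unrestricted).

usage: ctr=1, req=1, env (λ-bound)=1, acc (λ-bound)=1
use order (left to right): acc, req, env, ctr
typing: the term checks, with type (T1 → T3) → T2
ordered: ✗, use order acc, req, env, ctr needs exchange
linear: ✓, each of ctr, req, env, acc used exactly once
affine: ✓, ctr, req, env, acc: no repeats, contraction unneeded
relevant: ✓, none of ctr, req, env, acc goes unused
unrestricted: ✓, typability at (T1 → T3) → T2 is all that's needed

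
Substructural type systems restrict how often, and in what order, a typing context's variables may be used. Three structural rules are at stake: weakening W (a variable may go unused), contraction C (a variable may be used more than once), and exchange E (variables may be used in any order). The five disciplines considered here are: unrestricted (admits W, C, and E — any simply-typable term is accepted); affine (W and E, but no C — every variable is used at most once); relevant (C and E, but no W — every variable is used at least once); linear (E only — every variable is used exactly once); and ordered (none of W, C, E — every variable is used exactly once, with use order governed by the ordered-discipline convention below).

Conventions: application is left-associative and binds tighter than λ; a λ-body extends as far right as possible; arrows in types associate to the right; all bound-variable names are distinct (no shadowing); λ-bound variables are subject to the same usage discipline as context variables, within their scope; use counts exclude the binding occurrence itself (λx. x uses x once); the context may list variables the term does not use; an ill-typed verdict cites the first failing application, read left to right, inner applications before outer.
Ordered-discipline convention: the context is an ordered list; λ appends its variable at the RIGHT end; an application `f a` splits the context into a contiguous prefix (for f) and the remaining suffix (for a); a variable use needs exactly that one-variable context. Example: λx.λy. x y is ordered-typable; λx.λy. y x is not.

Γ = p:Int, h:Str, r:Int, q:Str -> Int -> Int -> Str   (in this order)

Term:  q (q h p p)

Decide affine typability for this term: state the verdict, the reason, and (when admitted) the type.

no — needs contraction — p ×2, q ×2
use counts: p: 2×; h: 1×; r: 0×; q: 2×
order of uses: q, q, h, p, p
typing: ✓ — Int -> Int -> Str
summary: ordered ✗, linear ✗, affine ✗, relevant ✗, unrestricted ✓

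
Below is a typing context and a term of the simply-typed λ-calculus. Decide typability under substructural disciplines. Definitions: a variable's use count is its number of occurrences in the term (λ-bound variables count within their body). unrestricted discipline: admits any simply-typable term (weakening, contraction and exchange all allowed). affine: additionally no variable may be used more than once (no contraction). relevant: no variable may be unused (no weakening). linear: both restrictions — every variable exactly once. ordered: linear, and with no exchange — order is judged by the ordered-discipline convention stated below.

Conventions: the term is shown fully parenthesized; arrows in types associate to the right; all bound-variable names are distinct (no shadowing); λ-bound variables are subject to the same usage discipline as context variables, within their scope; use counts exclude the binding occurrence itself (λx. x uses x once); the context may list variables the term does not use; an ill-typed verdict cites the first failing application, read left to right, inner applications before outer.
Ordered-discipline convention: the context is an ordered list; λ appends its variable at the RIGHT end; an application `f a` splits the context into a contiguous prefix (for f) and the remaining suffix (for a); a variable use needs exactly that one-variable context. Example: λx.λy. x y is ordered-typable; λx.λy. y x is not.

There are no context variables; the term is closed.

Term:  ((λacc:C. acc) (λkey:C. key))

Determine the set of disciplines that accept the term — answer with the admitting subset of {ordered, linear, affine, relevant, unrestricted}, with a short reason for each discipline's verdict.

admitted by: none
counts: acc (bound)=1; key (bound)=1
uses in reading order: acc, key
typing: ill-typed: an argument C → C mismatches the expected C
ordered: ✗ — not simply typable
linear: ✗ — fails simple typing
affine: ✗ — a type mismatch blocks all five
relevant: ✗ — the type mismatch rejects it
unrestricted: ✗ — not simply typable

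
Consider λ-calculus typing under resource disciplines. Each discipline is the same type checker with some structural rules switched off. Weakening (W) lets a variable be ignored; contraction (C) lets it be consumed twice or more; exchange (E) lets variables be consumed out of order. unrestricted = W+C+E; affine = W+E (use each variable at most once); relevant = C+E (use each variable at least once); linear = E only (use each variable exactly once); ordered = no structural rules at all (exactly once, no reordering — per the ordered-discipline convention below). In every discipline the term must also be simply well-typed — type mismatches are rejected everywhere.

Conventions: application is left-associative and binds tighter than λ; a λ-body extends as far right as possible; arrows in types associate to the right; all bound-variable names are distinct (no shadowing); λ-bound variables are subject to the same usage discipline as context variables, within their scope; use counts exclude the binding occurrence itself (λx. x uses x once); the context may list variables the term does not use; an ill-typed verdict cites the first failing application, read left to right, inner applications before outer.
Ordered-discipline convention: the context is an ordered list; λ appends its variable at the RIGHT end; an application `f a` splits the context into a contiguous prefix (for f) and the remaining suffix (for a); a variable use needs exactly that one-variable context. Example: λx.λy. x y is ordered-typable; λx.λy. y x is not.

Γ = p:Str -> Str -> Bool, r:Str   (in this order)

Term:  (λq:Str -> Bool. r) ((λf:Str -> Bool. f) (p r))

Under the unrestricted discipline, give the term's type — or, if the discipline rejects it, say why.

term : Str
use counts: p: 1×, r: 2×, q (λ-bound): 0×, f (λ-bound): 1×
use order (left to right): r, f, p, r
typing: ✓ — Str
all disciplines: ordered ✗ · linear ✗ · affine ✗ · relevant ✗ · unrestricted ✓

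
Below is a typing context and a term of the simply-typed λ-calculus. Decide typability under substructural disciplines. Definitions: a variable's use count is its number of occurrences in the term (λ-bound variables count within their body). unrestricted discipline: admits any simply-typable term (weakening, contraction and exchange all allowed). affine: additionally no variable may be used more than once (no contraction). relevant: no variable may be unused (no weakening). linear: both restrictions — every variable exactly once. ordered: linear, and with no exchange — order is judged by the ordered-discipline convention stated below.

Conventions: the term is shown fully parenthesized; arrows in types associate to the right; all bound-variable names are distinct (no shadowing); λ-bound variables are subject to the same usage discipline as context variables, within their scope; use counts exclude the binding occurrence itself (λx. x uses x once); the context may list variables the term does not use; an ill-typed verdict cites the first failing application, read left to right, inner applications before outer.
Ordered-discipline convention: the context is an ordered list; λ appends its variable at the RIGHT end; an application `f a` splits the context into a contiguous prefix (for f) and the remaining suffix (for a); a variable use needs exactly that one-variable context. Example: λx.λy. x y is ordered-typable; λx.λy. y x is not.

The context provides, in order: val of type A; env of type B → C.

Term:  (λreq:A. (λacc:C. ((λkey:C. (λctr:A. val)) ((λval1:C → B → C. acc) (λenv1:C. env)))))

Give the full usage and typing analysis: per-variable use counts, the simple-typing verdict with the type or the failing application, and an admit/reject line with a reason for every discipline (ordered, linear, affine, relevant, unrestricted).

use counts: val ×1, env ×1, req (bound) ×0, acc (bound) ×1, key (bound) ×0, ctr (bound) ×0, val1 (bound) ×0, env1 (bound) ×0
uses in reading order: val, acc, env
typing: well-typed at A → C → A → A
ordered: ✗ — needs weakening: req, key, ctr, val1, env1 unused
linear: ✗ — needs weakening: req, key, ctr, val1, env1 unused
affine: ✓ — none of val, env, req, acc, key, ctr, val1, env1 used more than once
relevant: ✗ — needs weakening: req, key, ctr, val1, env1 unused
unrestricted: ✓ — simply typable at A → C → A → A; W, C, E all held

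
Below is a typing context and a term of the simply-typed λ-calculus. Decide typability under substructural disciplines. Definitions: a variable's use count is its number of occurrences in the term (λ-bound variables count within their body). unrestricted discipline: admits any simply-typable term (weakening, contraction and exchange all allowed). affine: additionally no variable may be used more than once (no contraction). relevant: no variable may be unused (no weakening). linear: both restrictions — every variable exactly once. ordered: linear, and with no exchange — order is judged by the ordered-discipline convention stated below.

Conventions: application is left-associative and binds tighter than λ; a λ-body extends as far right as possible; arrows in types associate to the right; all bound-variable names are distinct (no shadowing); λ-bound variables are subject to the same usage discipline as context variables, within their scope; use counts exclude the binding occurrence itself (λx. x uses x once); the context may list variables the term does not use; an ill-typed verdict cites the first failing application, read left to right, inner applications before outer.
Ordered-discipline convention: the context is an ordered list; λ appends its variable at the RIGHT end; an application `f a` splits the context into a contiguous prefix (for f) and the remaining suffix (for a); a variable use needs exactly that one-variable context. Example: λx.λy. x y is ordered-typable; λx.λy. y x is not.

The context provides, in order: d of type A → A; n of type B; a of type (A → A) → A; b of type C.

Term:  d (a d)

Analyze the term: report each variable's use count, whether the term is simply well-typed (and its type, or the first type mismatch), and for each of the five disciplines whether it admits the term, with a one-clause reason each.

use counts: d ×2, n ×0, a ×1, b ×0
use order (left to right): d, a, d
typing: well-typed — term : A
ordered: ✗, repeated use of d ×2; needs weakening: n, b unused
linear: ✗, repeated use of d ×2; needs weakening: n, b unused
affine: ✗, repeated use of d ×2
relevant: ✗, needs weakening: n, b unused
unrestricted: ✓, well-typed at A; no restrictions here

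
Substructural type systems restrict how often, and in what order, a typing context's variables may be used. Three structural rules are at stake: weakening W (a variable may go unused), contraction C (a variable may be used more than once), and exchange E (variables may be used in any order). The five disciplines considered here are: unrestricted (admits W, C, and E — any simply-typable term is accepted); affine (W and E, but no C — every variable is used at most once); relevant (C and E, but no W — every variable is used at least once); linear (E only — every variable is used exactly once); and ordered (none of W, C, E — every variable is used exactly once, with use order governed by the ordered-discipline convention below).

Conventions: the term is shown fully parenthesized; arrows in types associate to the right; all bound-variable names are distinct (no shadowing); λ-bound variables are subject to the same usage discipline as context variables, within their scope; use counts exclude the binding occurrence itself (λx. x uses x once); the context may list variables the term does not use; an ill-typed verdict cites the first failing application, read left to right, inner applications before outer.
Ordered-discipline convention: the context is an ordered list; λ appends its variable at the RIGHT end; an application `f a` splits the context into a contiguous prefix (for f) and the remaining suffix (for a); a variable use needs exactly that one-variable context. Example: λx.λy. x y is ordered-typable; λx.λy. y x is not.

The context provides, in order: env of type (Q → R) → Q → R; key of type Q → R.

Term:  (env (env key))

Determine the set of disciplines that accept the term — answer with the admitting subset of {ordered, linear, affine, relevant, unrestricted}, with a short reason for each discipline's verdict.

accepted by: relevant, unrestricted
usage: env: 2; key: 1
left-to-right use order: env, env, key
typing: the term checks, with type Q → R
ordered: ✗ — env ×2 used more than once (contraction)
linear: ✗ — env ×2 used more than once (contraction)
affine: ✗ — env ×2 used more than once (contraction)
relevant: ✓ — every one of env, key appears
unrestricted: ✓ — typability at Q → R is all that's needed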